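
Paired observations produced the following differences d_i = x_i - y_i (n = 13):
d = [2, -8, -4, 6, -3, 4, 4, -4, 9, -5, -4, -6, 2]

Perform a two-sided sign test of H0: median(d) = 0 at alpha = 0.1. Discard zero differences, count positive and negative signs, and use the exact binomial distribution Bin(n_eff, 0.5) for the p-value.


Step 1: Discard zero differences. Original n = 13; n_eff = number of nonzero differences = 13.
Nonzero differences (with sign): +2, -8, -4, +6, -3, +4, +4, -4, +9, -5, -4, -6, +2
Step 2: Count signs: positive = 6, negative = 7.
Step 3: Under H0: P(positive) = 0.5, so the number of positives S ~ Bin(13, 0.5).
Step 4: Two-sided exact p-value = sum of Bin(13,0.5) probabilities at or below the observed probability = 1.000000.
Step 5: alpha = 0.1. fail to reject H0.

n_eff = 13, pos = 6, neg = 7, p = 1.000000, fail to reject H0.


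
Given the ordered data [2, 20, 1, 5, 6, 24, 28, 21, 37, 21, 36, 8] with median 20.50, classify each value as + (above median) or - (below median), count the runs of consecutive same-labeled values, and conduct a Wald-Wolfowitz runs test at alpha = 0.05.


Step 1: Compute median = 20.50; label A = above, B = below.
Labels in order: BBBBBAAAAAAB  (n_A = 6, n_B = 6)
Step 2: Count runs R = 3.
Step 3: Under H0 (random ordering), E[R] = 2*n_A*n_B/(n_A+n_B) + 1 = 2*6*6/12 + 1 = 7.0000.
        Var[R] = 2*n_A*n_B*(2*n_A*n_B - n_A - n_B) / ((n_A+n_B)^2 * (n_A+n_B-1)) = 4320/1584 = 2.7273.
        SD[R] = 1.6514.
Step 4: Continuity-corrected z = (R + 0.5 - E[R]) / SD[R] = (3 + 0.5 - 7.0000) / 1.6514 = -2.1194.
Step 5: Two-sided p-value via normal approximation = 2*(1 - Phi(|z|)) = 0.034060.
Step 6: alpha = 0.05. reject H0.

R = 3, z = -2.1194, p = 0.034060, reject H0.


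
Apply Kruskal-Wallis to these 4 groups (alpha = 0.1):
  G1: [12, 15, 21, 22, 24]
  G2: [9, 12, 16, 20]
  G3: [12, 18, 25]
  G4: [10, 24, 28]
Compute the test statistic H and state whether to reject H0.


Step 1: Combine all N = 15 observations and assign midranks.
sorted (value, group, rank): (9,G2,1), (10,G4,2), (12,G1,4), (12,G2,4), (12,G3,4), (15,G1,6), (16,G2,7), (18,G3,8), (20,G2,9), (21,G1,10), (22,G1,11), (24,G1,12.5), (24,G4,12.5), (25,G3,14), (28,G4,15)
Step 2: Sum ranks within each group.
R_1 = 43.5 (n_1 = 5)
R_2 = 21 (n_2 = 4)
R_3 = 26 (n_3 = 3)
R_4 = 29.5 (n_4 = 3)
Step 3: H = 12/(N(N+1)) * sum(R_i^2/n_i) - 3(N+1)
     = 12/(15*16) * (43.5^2/5 + 21^2/4 + 26^2/3 + 29.5^2/3) - 3*16
     = 0.050000 * 1004.12 - 48
     = 2.205833.
Step 4: Ties present; correction factor C = 1 - 30/(15^3 - 15) = 0.991071. Corrected H = 2.205833 / 0.991071 = 2.225706.
Step 5: Under H0, H ~ chi^2(3); p-value = 0.526903.
Step 6: alpha = 0.1. fail to reject H0.

H = 2.2257, df = 3, p = 0.526903, fail to reject H0.


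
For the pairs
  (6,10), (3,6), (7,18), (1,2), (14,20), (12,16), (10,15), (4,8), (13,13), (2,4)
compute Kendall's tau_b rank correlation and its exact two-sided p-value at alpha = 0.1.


Step 1: Enumerate the 45 unordered pairs (i,j) with i<j and classify each by sign(x_j-x_i) * sign(y_j-y_i).
  (1,2):dx=-3,dy=-4->C; (1,3):dx=+1,dy=+8->C; (1,4):dx=-5,dy=-8->C; (1,5):dx=+8,dy=+10->C
  (1,6):dx=+6,dy=+6->C; (1,7):dx=+4,dy=+5->C; (1,8):dx=-2,dy=-2->C; (1,9):dx=+7,dy=+3->C
  (1,10):dx=-4,dy=-6->C; (2,3):dx=+4,dy=+12->C; (2,4):dx=-2,dy=-4->C; (2,5):dx=+11,dy=+14->C
  (2,6):dx=+9,dy=+10->C; (2,7):dx=+7,dy=+9->C; (2,8):dx=+1,dy=+2->C; (2,9):dx=+10,dy=+7->C
  (2,10):dx=-1,dy=-2->C; (3,4):dx=-6,dy=-16->C; (3,5):dx=+7,dy=+2->C; (3,6):dx=+5,dy=-2->D
  (3,7):dx=+3,dy=-3->D; (3,8):dx=-3,dy=-10->C; (3,9):dx=+6,dy=-5->D; (3,10):dx=-5,dy=-14->C
  (4,5):dx=+13,dy=+18->C; (4,6):dx=+11,dy=+14->C; (4,7):dx=+9,dy=+13->C; (4,8):dx=+3,dy=+6->C
  (4,9):dx=+12,dy=+11->C; (4,10):dx=+1,dy=+2->C; (5,6):dx=-2,dy=-4->C; (5,7):dx=-4,dy=-5->C
  (5,8):dx=-10,dy=-12->C; (5,9):dx=-1,dy=-7->C; (5,10):dx=-12,dy=-16->C; (6,7):dx=-2,dy=-1->C
  (6,8):dx=-8,dy=-8->C; (6,9):dx=+1,dy=-3->D; (6,10):dx=-10,dy=-12->C; (7,8):dx=-6,dy=-7->C
  (7,9):dx=+3,dy=-2->D; (7,10):dx=-8,dy=-11->C; (8,9):dx=+9,dy=+5->C; (8,10):dx=-2,dy=-4->C
  (9,10):dx=-11,dy=-9->C
Step 2: C = 40, D = 5, total pairs = 45.
Step 3: tau = (C - D)/(n(n-1)/2) = (40 - 5)/45 = 0.777778.
Step 4: Exact two-sided p-value (enumerate n! = 3628800 permutations of y under H0): p = 0.000946.
Step 5: alpha = 0.1. reject H0.

tau_b = 0.7778 (C=40, D=5), p = 0.000946, reject H0.


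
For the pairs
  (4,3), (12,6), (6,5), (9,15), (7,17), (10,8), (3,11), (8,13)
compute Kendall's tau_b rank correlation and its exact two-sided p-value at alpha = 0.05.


Step 1: Enumerate the 28 unordered pairs (i,j) with i<j and classify each by sign(x_j-x_i) * sign(y_j-y_i).
  (1,2):dx=+8,dy=+3->C; (1,3):dx=+2,dy=+2->C; (1,4):dx=+5,dy=+12->C; (1,5):dx=+3,dy=+14->C
  (1,6):dx=+6,dy=+5->C; (1,7):dx=-1,dy=+8->D; (1,8):dx=+4,dy=+10->C; (2,3):dx=-6,dy=-1->C
  (2,4):dx=-3,dy=+9->D; (2,5):dx=-5,dy=+11->D; (2,6):dx=-2,dy=+2->D; (2,7):dx=-9,dy=+5->D
  (2,8):dx=-4,dy=+7->D; (3,4):dx=+3,dy=+10->C; (3,5):dx=+1,dy=+12->C; (3,6):dx=+4,dy=+3->C
  (3,7):dx=-3,dy=+6->D; (3,8):dx=+2,dy=+8->C; (4,5):dx=-2,dy=+2->D; (4,6):dx=+1,dy=-7->D
  (4,7):dx=-6,dy=-4->C; (4,8):dx=-1,dy=-2->C; (5,6):dx=+3,dy=-9->D; (5,7):dx=-4,dy=-6->C
  (5,8):dx=+1,dy=-4->D; (6,7):dx=-7,dy=+3->D; (6,8):dx=-2,dy=+5->D; (7,8):dx=+5,dy=+2->C
Step 2: C = 15, D = 13, total pairs = 28.
Step 3: tau = (C - D)/(n(n-1)/2) = (15 - 13)/28 = 0.071429.
Step 4: Exact two-sided p-value (enumerate n! = 40320 permutations of y under H0): p = 0.904861.
Step 5: alpha = 0.05. fail to reject H0.

tau_b = 0.0714 (C=15, D=13), p = 0.904861, fail to reject H0.


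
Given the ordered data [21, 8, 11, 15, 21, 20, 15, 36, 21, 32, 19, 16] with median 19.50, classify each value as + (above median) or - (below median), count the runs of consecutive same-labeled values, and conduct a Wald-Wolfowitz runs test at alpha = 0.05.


Step 1: Compute median = 19.50; label A = above, B = below.
Labels in order: ABBBAABAAABB  (n_A = 6, n_B = 6)
Step 2: Count runs R = 6.
Step 3: Under H0 (random ordering), E[R] = 2*n_A*n_B/(n_A+n_B) + 1 = 2*6*6/12 + 1 = 7.0000.
        Var[R] = 2*n_A*n_B*(2*n_A*n_B - n_A - n_B) / ((n_A+n_B)^2 * (n_A+n_B-1)) = 4320/1584 = 2.7273.
        SD[R] = 1.6514.
Step 4: Continuity-corrected z = (R + 0.5 - E[R]) / SD[R] = (6 + 0.5 - 7.0000) / 1.6514 = -0.3028.
Step 5: Two-sided p-value via normal approximation = 2*(1 - Phi(|z|)) = 0.762069.
Step 6: alpha = 0.05. fail to reject H0.

R = 6, z = -0.3028, p = 0.762069, fail to reject H0.


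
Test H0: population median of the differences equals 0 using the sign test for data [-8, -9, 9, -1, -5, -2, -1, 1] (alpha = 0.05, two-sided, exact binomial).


Step 1: Discard zero differences. Original n = 8; n_eff = number of nonzero differences = 8.
Nonzero differences (with sign): -8, -9, +9, -1, -5, -2, -1, +1
Step 2: Count signs: positive = 2, negative = 6.
Step 3: Under H0: P(positive) = 0.5, so the number of positives S ~ Bin(8, 0.5).
Step 4: Two-sided exact p-value = sum of Bin(8,0.5) probabilities at or below the observed probability = 0.289062.
Step 5: alpha = 0.05. fail to reject H0.

n_eff = 8, pos = 2, neg = 6, p = 0.289062, fail to reject H0.


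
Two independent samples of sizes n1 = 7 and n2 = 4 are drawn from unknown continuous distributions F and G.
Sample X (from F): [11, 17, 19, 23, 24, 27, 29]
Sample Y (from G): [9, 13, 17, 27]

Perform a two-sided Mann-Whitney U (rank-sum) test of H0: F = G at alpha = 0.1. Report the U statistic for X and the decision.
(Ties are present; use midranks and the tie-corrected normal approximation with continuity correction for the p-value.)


Step 1: Combine and sort all 11 observations; assign midranks.
sorted (value, group): (9,Y), (11,X), (13,Y), (17,X), (17,Y), (19,X), (23,X), (24,X), (27,X), (27,Y), (29,X)
ranks: 9->1, 11->2, 13->3, 17->4.5, 17->4.5, 19->6, 23->7, 24->8, 27->9.5, 27->9.5, 29->11
Step 2: Rank sum for X: R1 = 2 + 4.5 + 6 + 7 + 8 + 9.5 + 11 = 48.
Step 3: U_X = R1 - n1(n1+1)/2 = 48 - 7*8/2 = 48 - 28 = 20.
       U_Y = n1*n2 - U_X = 28 - 20 = 8.
Step 4: Ties are present, so use the tie-corrected normal approximation (with continuity correction) for the p-value.
Step 5: p-value = 0.296412; compare to alpha = 0.1. fail to reject H0.

U_X = 20, p = 0.296412, fail to reject H0 at alpha = 0.1.


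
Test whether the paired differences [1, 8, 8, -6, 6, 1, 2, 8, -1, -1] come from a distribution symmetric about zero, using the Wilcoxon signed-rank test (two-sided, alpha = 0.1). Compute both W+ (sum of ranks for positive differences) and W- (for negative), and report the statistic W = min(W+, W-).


Step 1: Drop any zero differences (none here) and take |d_i|.
|d| = [1, 8, 8, 6, 6, 1, 2, 8, 1, 1]
Step 2: Midrank |d_i| (ties get averaged ranks).
ranks: |1|->2.5, |8|->9, |8|->9, |6|->6.5, |6|->6.5, |1|->2.5, |2|->5, |8|->9, |1|->2.5, |1|->2.5
Step 3: Attach original signs; sum ranks with positive sign and with negative sign.
W+ = 2.5 + 9 + 9 + 6.5 + 2.5 + 5 + 9 = 43.5
W- = 6.5 + 2.5 + 2.5 = 11.5
(Check: W+ + W- = 55 should equal n(n+1)/2 = 55.)
Step 4: Test statistic W = min(W+, W-) = 11.5.
Step 5: Ties in |d|, so use the tie-corrected normal approximation.
        E[W] = n(n+1)/4 = 10*11/4 = 27.5.
        Tie groups: |d|=1 (t=4), |d|=6 (t=2), |d|=8 (t=3); sum(t^3 - t) = 90.
        Var[W] = n(n+1)(2n+1)/24 - sum(t^3-t)/48 = 2310/24 - 90/48 = 94.375.
        z = (W - E[W]) / sqrt(Var[W]) = (11.5 - 27.5) / 9.7147 = -1.6470.
        Two-sided p = 2*Phi(z) = 0.099560.
Step 6: alpha = 0.1. reject H0.

W+ = 43.5, W- = 11.5, W = min = 11.5, p = 0.099560, reject H0.


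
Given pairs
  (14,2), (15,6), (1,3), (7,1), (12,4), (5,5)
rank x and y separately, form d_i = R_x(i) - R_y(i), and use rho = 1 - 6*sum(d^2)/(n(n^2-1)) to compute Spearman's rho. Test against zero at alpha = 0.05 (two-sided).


Step 1: Rank x and y separately (midranks; no ties here).
rank(x): 14->5, 15->6, 1->1, 7->3, 12->4, 5->2
rank(y): 2->2, 6->6, 3->3, 1->1, 4->4, 5->5
Step 2: d_i = R_x(i) - R_y(i); compute d_i^2.
  (5-2)^2=9, (6-6)^2=0, (1-3)^2=4, (3-1)^2=4, (4-4)^2=0, (2-5)^2=9
sum(d^2) = 26.
Step 3: rho = 1 - 6*26 / (6*(6^2 - 1)) = 1 - 156/210 = 0.257143.
Step 4: Under H0, t = rho * sqrt((n-2)/(1-rho^2)) = 0.5322 ~ t(4).
Step 5: Two-sided p-value from the t-distribution with 4 df = 0.622787.
Step 6: alpha = 0.05. fail to reject H0.

rho = 0.2571, p = 0.622787, fail to reject H0 at alpha = 0.05.


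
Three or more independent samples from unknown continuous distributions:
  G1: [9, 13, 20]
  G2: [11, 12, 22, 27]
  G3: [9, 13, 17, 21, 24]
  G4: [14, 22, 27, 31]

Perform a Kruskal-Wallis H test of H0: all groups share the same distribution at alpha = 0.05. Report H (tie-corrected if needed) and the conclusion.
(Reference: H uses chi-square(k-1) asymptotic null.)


Step 1: Combine all N = 16 observations and assign midranks.
sorted (value, group, rank): (9,G1,1.5), (9,G3,1.5), (11,G2,3), (12,G2,4), (13,G1,5.5), (13,G3,5.5), (14,G4,7), (17,G3,8), (20,G1,9), (21,G3,10), (22,G2,11.5), (22,G4,11.5), (24,G3,13), (27,G2,14.5), (27,G4,14.5), (31,G4,16)
Step 2: Sum ranks within each group.
R_1 = 16 (n_1 = 3)
R_2 = 33 (n_2 = 4)
R_3 = 38 (n_3 = 5)
R_4 = 49 (n_4 = 4)
Step 3: H = 12/(N(N+1)) * sum(R_i^2/n_i) - 3(N+1)
     = 12/(16*17) * (16^2/3 + 33^2/4 + 38^2/5 + 49^2/4) - 3*17
     = 0.044118 * 1246.63 - 51
     = 3.998529.
Step 4: Ties present; correction factor C = 1 - 24/(16^3 - 16) = 0.994118. Corrected H = 3.998529 / 0.994118 = 4.022189.
Step 5: Under H0, H ~ chi^2(3); p-value = 0.259078.
Step 6: alpha = 0.05. fail to reject H0.

H = 4.0222, df = 3, p = 0.259078, fail to reject H0.


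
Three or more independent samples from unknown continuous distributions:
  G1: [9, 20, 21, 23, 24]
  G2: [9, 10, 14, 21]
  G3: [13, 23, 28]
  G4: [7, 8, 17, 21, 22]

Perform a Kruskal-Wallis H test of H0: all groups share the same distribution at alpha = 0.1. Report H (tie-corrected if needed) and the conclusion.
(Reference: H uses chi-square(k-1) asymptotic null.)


Step 1: Combine all N = 17 observations and assign midranks.
sorted (value, group, rank): (7,G4,1), (8,G4,2), (9,G1,3.5), (9,G2,3.5), (10,G2,5), (13,G3,6), (14,G2,7), (17,G4,8), (20,G1,9), (21,G1,11), (21,G2,11), (21,G4,11), (22,G4,13), (23,G1,14.5), (23,G3,14.5), (24,G1,16), (28,G3,17)
Step 2: Sum ranks within each group.
R_1 = 54 (n_1 = 5)
R_2 = 26.5 (n_2 = 4)
R_3 = 37.5 (n_3 = 3)
R_4 = 35 (n_4 = 5)
Step 3: H = 12/(N(N+1)) * sum(R_i^2/n_i) - 3(N+1)
     = 12/(17*18) * (54^2/5 + 26.5^2/4 + 37.5^2/3 + 35^2/5) - 3*18
     = 0.039216 * 1472.51 - 54
     = 3.745588.
Step 4: Ties present; correction factor C = 1 - 36/(17^3 - 17) = 0.992647. Corrected H = 3.745588 / 0.992647 = 3.773333.
Step 5: Under H0, H ~ chi^2(3); p-value = 0.287003.
Step 6: alpha = 0.1. fail to reject H0.

H = 3.7733, df = 3, p = 0.287003, fail to reject H0.


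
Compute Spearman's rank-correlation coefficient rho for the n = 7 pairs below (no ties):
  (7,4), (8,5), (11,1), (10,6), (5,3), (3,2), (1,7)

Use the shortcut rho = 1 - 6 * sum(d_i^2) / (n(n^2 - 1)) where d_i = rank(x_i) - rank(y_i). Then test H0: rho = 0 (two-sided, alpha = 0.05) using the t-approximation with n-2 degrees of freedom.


Step 1: Rank x and y separately (midranks; no ties here).
rank(x): 7->4, 8->5, 11->7, 10->6, 5->3, 3->2, 1->1
rank(y): 4->4, 5->5, 1->1, 6->6, 3->3, 2->2, 7->7
Step 2: d_i = R_x(i) - R_y(i); compute d_i^2.
  (4-4)^2=0, (5-5)^2=0, (7-1)^2=36, (6-6)^2=0, (3-3)^2=0, (2-2)^2=0, (1-7)^2=36
sum(d^2) = 72.
Step 3: rho = 1 - 6*72 / (7*(7^2 - 1)) = 1 - 432/336 = -0.285714.
Step 4: Under H0, t = rho * sqrt((n-2)/(1-rho^2)) = -0.6667 ~ t(5).
Step 5: Two-sided p-value from the t-distribution with 5 df = 0.534509.
Step 6: alpha = 0.05. fail to reject H0.

rho = -0.2857, p = 0.534509, fail to reject H0 at alpha = 0.05.


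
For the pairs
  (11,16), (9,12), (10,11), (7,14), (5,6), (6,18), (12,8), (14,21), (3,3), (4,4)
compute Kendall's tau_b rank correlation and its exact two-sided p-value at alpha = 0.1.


Step 1: Enumerate the 45 unordered pairs (i,j) with i<j and classify each by sign(x_j-x_i) * sign(y_j-y_i).
  (1,2):dx=-2,dy=-4->C; (1,3):dx=-1,dy=-5->C; (1,4):dx=-4,dy=-2->C; (1,5):dx=-6,dy=-10->C
  (1,6):dx=-5,dy=+2->D; (1,7):dx=+1,dy=-8->D; (1,8):dx=+3,dy=+5->C; (1,9):dx=-8,dy=-13->C
  (1,10):dx=-7,dy=-12->C; (2,3):dx=+1,dy=-1->D; (2,4):dx=-2,dy=+2->D; (2,5):dx=-4,dy=-6->C
  (2,6):dx=-3,dy=+6->D; (2,7):dx=+3,dy=-4->D; (2,8):dx=+5,dy=+9->C; (2,9):dx=-6,dy=-9->C
  (2,10):dx=-5,dy=-8->C; (3,4):dx=-3,dy=+3->D; (3,5):dx=-5,dy=-5->C; (3,6):dx=-4,dy=+7->D
  (3,7):dx=+2,dy=-3->D; (3,8):dx=+4,dy=+10->C; (3,9):dx=-7,dy=-8->C; (3,10):dx=-6,dy=-7->C
  (4,5):dx=-2,dy=-8->C; (4,6):dx=-1,dy=+4->D; (4,7):dx=+5,dy=-6->D; (4,8):dx=+7,dy=+7->C
  (4,9):dx=-4,dy=-11->C; (4,10):dx=-3,dy=-10->C; (5,6):dx=+1,dy=+12->C; (5,7):dx=+7,dy=+2->C
  (5,8):dx=+9,dy=+15->C; (5,9):dx=-2,dy=-3->C; (5,10):dx=-1,dy=-2->C; (6,7):dx=+6,dy=-10->D
  (6,8):dx=+8,dy=+3->C; (6,9):dx=-3,dy=-15->C; (6,10):dx=-2,dy=-14->C; (7,8):dx=+2,dy=+13->C
  (7,9):dx=-9,dy=-5->C; (7,10):dx=-8,dy=-4->C; (8,9):dx=-11,dy=-18->C; (8,10):dx=-10,dy=-17->C
  (9,10):dx=+1,dy=+1->C
Step 2: C = 33, D = 12, total pairs = 45.
Step 3: tau = (C - D)/(n(n-1)/2) = (33 - 12)/45 = 0.466667.
Step 4: Exact two-sided p-value (enumerate n! = 3628800 permutations of y under H0): p = 0.072550.
Step 5: alpha = 0.1. reject H0.

tau_b = 0.4667 (C=33, D=12), p = 0.072550, reject H0.


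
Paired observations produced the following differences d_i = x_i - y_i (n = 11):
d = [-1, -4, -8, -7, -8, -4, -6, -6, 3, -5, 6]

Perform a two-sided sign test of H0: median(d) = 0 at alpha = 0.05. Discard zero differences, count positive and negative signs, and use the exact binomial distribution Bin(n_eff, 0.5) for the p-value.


Step 1: Discard zero differences. Original n = 11; n_eff = number of nonzero differences = 11.
Nonzero differences (with sign): -1, -4, -8, -7, -8, -4, -6, -6, +3, -5, +6
Step 2: Count signs: positive = 2, negative = 9.
Step 3: Under H0: P(positive) = 0.5, so the number of positives S ~ Bin(11, 0.5).
Step 4: Two-sided exact p-value = sum of Bin(11,0.5) probabilities at or below the observed probability = 0.065430.
Step 5: alpha = 0.05. fail to reject H0.

n_eff = 11, pos = 2, neg = 9, p = 0.065430, fail to reject H0.


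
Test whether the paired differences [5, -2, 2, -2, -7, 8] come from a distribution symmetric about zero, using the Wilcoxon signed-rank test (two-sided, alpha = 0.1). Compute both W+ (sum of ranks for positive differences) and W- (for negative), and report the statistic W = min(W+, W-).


Step 1: Drop any zero differences (none here) and take |d_i|.
|d| = [5, 2, 2, 2, 7, 8]
Step 2: Midrank |d_i| (ties get averaged ranks).
ranks: |5|->4, |2|->2, |2|->2, |2|->2, |7|->5, |8|->6
Step 3: Attach original signs; sum ranks with positive sign and with negative sign.
W+ = 4 + 2 + 6 = 12
W- = 2 + 2 + 5 = 9
(Check: W+ + W- = 21 should equal n(n+1)/2 = 21.)
Step 4: Test statistic W = min(W+, W-) = 9.
Step 5: Ties in |d|, so use the tie-corrected normal approximation.
        E[W] = n(n+1)/4 = 6*7/4 = 10.5.
        Tie groups: |d|=2 (t=3); sum(t^3 - t) = 24.
        Var[W] = n(n+1)(2n+1)/24 - sum(t^3-t)/48 = 546/24 - 24/48 = 22.25.
        z = (W - E[W]) / sqrt(Var[W]) = (9 - 10.5) / 4.7170 = -0.3180.
        Two-sided p = 2*Phi(z) = 0.750485.
Step 6: alpha = 0.1. fail to reject H0.

W+ = 12, W- = 9, W = min = 9, p = 0.750485, fail to reject H0.


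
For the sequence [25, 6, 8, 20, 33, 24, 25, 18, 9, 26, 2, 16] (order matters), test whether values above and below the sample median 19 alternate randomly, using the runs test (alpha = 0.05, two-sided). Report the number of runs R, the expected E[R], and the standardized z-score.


Step 1: Compute median = 19; label A = above, B = below.
Labels in order: ABBAAAABBABB  (n_A = 6, n_B = 6)
Step 2: Count runs R = 6.
Step 3: Under H0 (random ordering), E[R] = 2*n_A*n_B/(n_A+n_B) + 1 = 2*6*6/12 + 1 = 7.0000.
        Var[R] = 2*n_A*n_B*(2*n_A*n_B - n_A - n_B) / ((n_A+n_B)^2 * (n_A+n_B-1)) = 4320/1584 = 2.7273.
        SD[R] = 1.6514.
Step 4: Continuity-corrected z = (R + 0.5 - E[R]) / SD[R] = (6 + 0.5 - 7.0000) / 1.6514 = -0.3028.
Step 5: Two-sided p-value via normal approximation = 2*(1 - Phi(|z|)) = 0.762069.
Step 6: alpha = 0.05. fail to reject H0.

R = 6, z = -0.3028, p = 0.762069, fail to reject H0.


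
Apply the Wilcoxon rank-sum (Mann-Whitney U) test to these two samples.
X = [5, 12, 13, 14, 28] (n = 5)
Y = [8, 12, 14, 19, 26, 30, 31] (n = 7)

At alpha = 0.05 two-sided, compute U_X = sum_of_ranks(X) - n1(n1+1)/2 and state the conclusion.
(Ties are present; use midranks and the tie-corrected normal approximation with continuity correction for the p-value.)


Step 1: Combine and sort all 12 observations; assign midranks.
sorted (value, group): (5,X), (8,Y), (12,X), (12,Y), (13,X), (14,X), (14,Y), (19,Y), (26,Y), (28,X), (30,Y), (31,Y)
ranks: 5->1, 8->2, 12->3.5, 12->3.5, 13->5, 14->6.5, 14->6.5, 19->8, 26->9, 28->10, 30->11, 31->12
Step 2: Rank sum for X: R1 = 1 + 3.5 + 5 + 6.5 + 10 = 26.
Step 3: U_X = R1 - n1(n1+1)/2 = 26 - 5*6/2 = 26 - 15 = 11.
       U_Y = n1*n2 - U_X = 35 - 11 = 24.
Step 4: Ties are present, so use the tie-corrected normal approximation (with continuity correction) for the p-value.
Step 5: p-value = 0.328162; compare to alpha = 0.05. fail to reject H0.

U_X = 11, p = 0.328162, fail to reject H0 at alpha = 0.05.


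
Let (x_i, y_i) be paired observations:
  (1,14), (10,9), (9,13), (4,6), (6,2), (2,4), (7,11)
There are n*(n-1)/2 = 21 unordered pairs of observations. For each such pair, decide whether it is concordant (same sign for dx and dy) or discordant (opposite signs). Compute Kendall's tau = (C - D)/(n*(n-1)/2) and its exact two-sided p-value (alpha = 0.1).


Step 1: Enumerate the 21 unordered pairs (i,j) with i<j and classify each by sign(x_j-x_i) * sign(y_j-y_i).
  (1,2):dx=+9,dy=-5->D; (1,3):dx=+8,dy=-1->D; (1,4):dx=+3,dy=-8->D; (1,5):dx=+5,dy=-12->D
  (1,6):dx=+1,dy=-10->D; (1,7):dx=+6,dy=-3->D; (2,3):dx=-1,dy=+4->D; (2,4):dx=-6,dy=-3->C
  (2,5):dx=-4,dy=-7->C; (2,6):dx=-8,dy=-5->C; (2,7):dx=-3,dy=+2->D; (3,4):dx=-5,dy=-7->C
  (3,5):dx=-3,dy=-11->C; (3,6):dx=-7,dy=-9->C; (3,7):dx=-2,dy=-2->C; (4,5):dx=+2,dy=-4->D
  (4,6):dx=-2,dy=-2->C; (4,7):dx=+3,dy=+5->C; (5,6):dx=-4,dy=+2->D; (5,7):dx=+1,dy=+9->C
  (6,7):dx=+5,dy=+7->C
Step 2: C = 11, D = 10, total pairs = 21.
Step 3: tau = (C - D)/(n(n-1)/2) = (11 - 10)/21 = 0.047619.
Step 4: Exact two-sided p-value (enumerate n! = 5040 permutations of y under H0): p = 1.000000.
Step 5: alpha = 0.1. fail to reject H0.

tau_b = 0.0476 (C=11, D=10), p = 1.000000, fail to reject H0.


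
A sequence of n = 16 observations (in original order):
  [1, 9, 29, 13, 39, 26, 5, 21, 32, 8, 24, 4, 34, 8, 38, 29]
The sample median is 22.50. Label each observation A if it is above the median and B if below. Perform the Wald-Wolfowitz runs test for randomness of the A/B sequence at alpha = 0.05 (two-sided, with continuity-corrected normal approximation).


Step 1: Compute median = 22.50; label A = above, B = below.
Labels in order: BBABAABBABABABAA  (n_A = 8, n_B = 8)
Step 2: Count runs R = 12.
Step 3: Under H0 (random ordering), E[R] = 2*n_A*n_B/(n_A+n_B) + 1 = 2*8*8/16 + 1 = 9.0000.
        Var[R] = 2*n_A*n_B*(2*n_A*n_B - n_A - n_B) / ((n_A+n_B)^2 * (n_A+n_B-1)) = 14336/3840 = 3.7333.
        SD[R] = 1.9322.
Step 4: Continuity-corrected z = (R - 0.5 - E[R]) / SD[R] = (12 - 0.5 - 9.0000) / 1.9322 = 1.2939.
Step 5: Two-sided p-value via normal approximation = 2*(1 - Phi(|z|)) = 0.195709.
Step 6: alpha = 0.05. fail to reject H0.

R = 12, z = 1.2939, p = 0.195709, fail to reject H0.


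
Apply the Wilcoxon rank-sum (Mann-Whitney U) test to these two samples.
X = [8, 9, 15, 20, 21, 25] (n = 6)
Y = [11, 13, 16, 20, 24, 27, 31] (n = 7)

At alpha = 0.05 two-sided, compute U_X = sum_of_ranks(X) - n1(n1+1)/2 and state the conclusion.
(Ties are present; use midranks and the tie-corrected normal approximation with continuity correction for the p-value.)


Step 1: Combine and sort all 13 observations; assign midranks.
sorted (value, group): (8,X), (9,X), (11,Y), (13,Y), (15,X), (16,Y), (20,X), (20,Y), (21,X), (24,Y), (25,X), (27,Y), (31,Y)
ranks: 8->1, 9->2, 11->3, 13->4, 15->5, 16->6, 20->7.5, 20->7.5, 21->9, 24->10, 25->11, 27->12, 31->13
Step 2: Rank sum for X: R1 = 1 + 2 + 5 + 7.5 + 9 + 11 = 35.5.
Step 3: U_X = R1 - n1(n1+1)/2 = 35.5 - 6*7/2 = 35.5 - 21 = 14.5.
       U_Y = n1*n2 - U_X = 42 - 14.5 = 27.5.
Step 4: Ties are present, so use the tie-corrected normal approximation (with continuity correction) for the p-value.
Step 5: p-value = 0.390714; compare to alpha = 0.05. fail to reject H0.

U_X = 14.5, p = 0.390714, fail to reject H0 at alpha = 0.05.


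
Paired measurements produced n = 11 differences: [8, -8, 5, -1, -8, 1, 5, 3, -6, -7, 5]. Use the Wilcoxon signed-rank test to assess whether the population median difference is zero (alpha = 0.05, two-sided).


Step 1: Drop any zero differences (none here) and take |d_i|.
|d| = [8, 8, 5, 1, 8, 1, 5, 3, 6, 7, 5]
Step 2: Midrank |d_i| (ties get averaged ranks).
ranks: |8|->10, |8|->10, |5|->5, |1|->1.5, |8|->10, |1|->1.5, |5|->5, |3|->3, |6|->7, |7|->8, |5|->5
Step 3: Attach original signs; sum ranks with positive sign and with negative sign.
W+ = 10 + 5 + 1.5 + 5 + 3 + 5 = 29.5
W- = 10 + 1.5 + 10 + 7 + 8 = 36.5
(Check: W+ + W- = 66 should equal n(n+1)/2 = 66.)
Step 4: Test statistic W = min(W+, W-) = 29.5.
Step 5: Ties in |d|, so use the tie-corrected normal approximation.
        E[W] = n(n+1)/4 = 11*12/4 = 33.
        Tie groups: |d|=1 (t=2), |d|=5 (t=3), |d|=8 (t=3); sum(t^3 - t) = 54.
        Var[W] = n(n+1)(2n+1)/24 - sum(t^3-t)/48 = 3036/24 - 54/48 = 125.375.
        z = (W - E[W]) / sqrt(Var[W]) = (29.5 - 33) / 11.1971 = -0.3126.
        Two-sided p = 2*Phi(z) = 0.754599.
Step 6: alpha = 0.05. fail to reject H0.

W+ = 29.5, W- = 36.5, W = min = 29.5, p = 0.754599, fail to reject H0.


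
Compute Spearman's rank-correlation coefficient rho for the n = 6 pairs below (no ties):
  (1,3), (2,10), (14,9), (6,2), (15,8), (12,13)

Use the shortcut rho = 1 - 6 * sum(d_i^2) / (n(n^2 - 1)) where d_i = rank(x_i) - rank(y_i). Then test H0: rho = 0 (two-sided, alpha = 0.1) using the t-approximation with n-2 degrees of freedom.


Step 1: Rank x and y separately (midranks; no ties here).
rank(x): 1->1, 2->2, 14->5, 6->3, 15->6, 12->4
rank(y): 3->2, 10->5, 9->4, 2->1, 8->3, 13->6
Step 2: d_i = R_x(i) - R_y(i); compute d_i^2.
  (1-2)^2=1, (2-5)^2=9, (5-4)^2=1, (3-1)^2=4, (6-3)^2=9, (4-6)^2=4
sum(d^2) = 28.
Step 3: rho = 1 - 6*28 / (6*(6^2 - 1)) = 1 - 168/210 = 0.200000.
Step 4: Under H0, t = rho * sqrt((n-2)/(1-rho^2)) = 0.4082 ~ t(4).
Step 5: Two-sided p-value from the t-distribution with 4 df = 0.704000.
Step 6: alpha = 0.1. fail to reject H0.

rho = 0.2000, p = 0.704000, fail to reject H0 at alpha = 0.1.


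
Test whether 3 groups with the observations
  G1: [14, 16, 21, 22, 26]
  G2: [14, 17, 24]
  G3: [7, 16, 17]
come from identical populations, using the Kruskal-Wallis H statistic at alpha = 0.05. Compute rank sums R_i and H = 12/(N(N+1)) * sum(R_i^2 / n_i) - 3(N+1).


Step 1: Combine all N = 11 observations and assign midranks.
sorted (value, group, rank): (7,G3,1), (14,G1,2.5), (14,G2,2.5), (16,G1,4.5), (16,G3,4.5), (17,G2,6.5), (17,G3,6.5), (21,G1,8), (22,G1,9), (24,G2,10), (26,G1,11)
Step 2: Sum ranks within each group.
R_1 = 35 (n_1 = 5)
R_2 = 19 (n_2 = 3)
R_3 = 12 (n_3 = 3)
Step 3: H = 12/(N(N+1)) * sum(R_i^2/n_i) - 3(N+1)
     = 12/(11*12) * (35^2/5 + 19^2/3 + 12^2/3) - 3*12
     = 0.090909 * 413.333 - 36
     = 1.575758.
Step 4: Ties present; correction factor C = 1 - 18/(11^3 - 11) = 0.986364. Corrected H = 1.575758 / 0.986364 = 1.597542.
Step 5: Under H0, H ~ chi^2(2); p-value = 0.449881.
Step 6: alpha = 0.05. fail to reject H0.

H = 1.5975, df = 2, p = 0.449881, fail to reject H0.


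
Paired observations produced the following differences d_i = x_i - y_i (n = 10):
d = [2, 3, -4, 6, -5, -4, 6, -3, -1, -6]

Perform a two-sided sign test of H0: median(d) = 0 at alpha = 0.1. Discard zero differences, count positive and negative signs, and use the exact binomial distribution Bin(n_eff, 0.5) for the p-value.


Step 1: Discard zero differences. Original n = 10; n_eff = number of nonzero differences = 10.
Nonzero differences (with sign): +2, +3, -4, +6, -5, -4, +6, -3, -1, -6
Step 2: Count signs: positive = 4, negative = 6.
Step 3: Under H0: P(positive) = 0.5, so the number of positives S ~ Bin(10, 0.5).
Step 4: Two-sided exact p-value = sum of Bin(10,0.5) probabilities at or below the observed probability = 0.753906.
Step 5: alpha = 0.1. fail to reject H0.

n_eff = 10, pos = 4, neg = 6, p = 0.753906, fail to reject H0.


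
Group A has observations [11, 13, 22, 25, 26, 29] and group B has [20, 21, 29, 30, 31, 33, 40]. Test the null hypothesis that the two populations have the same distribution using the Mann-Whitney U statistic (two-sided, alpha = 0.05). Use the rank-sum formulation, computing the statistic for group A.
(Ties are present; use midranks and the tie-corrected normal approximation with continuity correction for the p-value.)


Step 1: Combine and sort all 13 observations; assign midranks.
sorted (value, group): (11,X), (13,X), (20,Y), (21,Y), (22,X), (25,X), (26,X), (29,X), (29,Y), (30,Y), (31,Y), (33,Y), (40,Y)
ranks: 11->1, 13->2, 20->3, 21->4, 22->5, 25->6, 26->7, 29->8.5, 29->8.5, 30->10, 31->11, 33->12, 40->13
Step 2: Rank sum for X: R1 = 1 + 2 + 5 + 6 + 7 + 8.5 = 29.5.
Step 3: U_X = R1 - n1(n1+1)/2 = 29.5 - 6*7/2 = 29.5 - 21 = 8.5.
       U_Y = n1*n2 - U_X = 42 - 8.5 = 33.5.
Step 4: Ties are present, so use the tie-corrected normal approximation (with continuity correction) for the p-value.
Step 5: p-value = 0.086044; compare to alpha = 0.05. fail to reject H0.

U_X = 8.5, p = 0.086044, fail to reject H0 at alpha = 0.05.


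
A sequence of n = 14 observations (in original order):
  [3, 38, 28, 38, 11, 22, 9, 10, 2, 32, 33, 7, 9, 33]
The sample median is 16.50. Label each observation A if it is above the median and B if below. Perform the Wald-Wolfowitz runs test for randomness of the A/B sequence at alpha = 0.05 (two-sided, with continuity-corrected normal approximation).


Step 1: Compute median = 16.50; label A = above, B = below.
Labels in order: BAAABABBBAABBA  (n_A = 7, n_B = 7)
Step 2: Count runs R = 8.
Step 3: Under H0 (random ordering), E[R] = 2*n_A*n_B/(n_A+n_B) + 1 = 2*7*7/14 + 1 = 8.0000.
        Var[R] = 2*n_A*n_B*(2*n_A*n_B - n_A - n_B) / ((n_A+n_B)^2 * (n_A+n_B-1)) = 8232/2548 = 3.2308.
        SD[R] = 1.7974.
Step 4: R = E[R], so z = 0 with no continuity correction.
Step 5: Two-sided p-value via normal approximation = 2*(1 - Phi(|z|)) = 1.000000.
Step 6: alpha = 0.05. fail to reject H0.

R = 8, z = 0.0000, p = 1.000000, fail to reject H0.


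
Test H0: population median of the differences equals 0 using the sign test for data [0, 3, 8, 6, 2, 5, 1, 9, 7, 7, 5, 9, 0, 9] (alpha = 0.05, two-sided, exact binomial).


Step 1: Discard zero differences. Original n = 14; n_eff = number of nonzero differences = 12.
Nonzero differences (with sign): +3, +8, +6, +2, +5, +1, +9, +7, +7, +5, +9, +9
Step 2: Count signs: positive = 12, negative = 0.
Step 3: Under H0: P(positive) = 0.5, so the number of positives S ~ Bin(12, 0.5).
Step 4: Two-sided exact p-value = sum of Bin(12,0.5) probabilities at or below the observed probability = 0.000488.
Step 5: alpha = 0.05. reject H0.

n_eff = 12, pos = 12, neg = 0, p = 0.000488, reject H0.


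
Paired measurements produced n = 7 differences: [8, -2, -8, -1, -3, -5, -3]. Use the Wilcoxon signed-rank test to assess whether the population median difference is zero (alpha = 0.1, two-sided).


Step 1: Drop any zero differences (none here) and take |d_i|.
|d| = [8, 2, 8, 1, 3, 5, 3]
Step 2: Midrank |d_i| (ties get averaged ranks).
ranks: |8|->6.5, |2|->2, |8|->6.5, |1|->1, |3|->3.5, |5|->5, |3|->3.5
Step 3: Attach original signs; sum ranks with positive sign and with negative sign.
W+ = 6.5 = 6.5
W- = 2 + 6.5 + 1 + 3.5 + 5 + 3.5 = 21.5
(Check: W+ + W- = 28 should equal n(n+1)/2 = 28.)
Step 4: Test statistic W = min(W+, W-) = 6.5.
Step 5: Ties in |d|, so use the tie-corrected normal approximation.
        E[W] = n(n+1)/4 = 7*8/4 = 14.
        Tie groups: |d|=3 (t=2), |d|=8 (t=2); sum(t^3 - t) = 12.
        Var[W] = n(n+1)(2n+1)/24 - sum(t^3-t)/48 = 840/24 - 12/48 = 34.75.
        z = (W - E[W]) / sqrt(Var[W]) = (6.5 - 14) / 5.8949 = -1.2723.
        Two-sided p = 2*Phi(z) = 0.203272.
Step 6: alpha = 0.1. fail to reject H0.

W+ = 6.5, W- = 21.5, W = min = 6.5, p = 0.203272, fail to reject H0.


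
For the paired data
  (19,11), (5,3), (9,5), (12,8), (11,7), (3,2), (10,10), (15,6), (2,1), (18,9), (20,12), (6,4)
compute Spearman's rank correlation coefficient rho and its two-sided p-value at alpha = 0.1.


Step 1: Rank x and y separately (midranks; no ties here).
rank(x): 19->11, 5->3, 9->5, 12->8, 11->7, 3->2, 10->6, 15->9, 2->1, 18->10, 20->12, 6->4
rank(y): 11->11, 3->3, 5->5, 8->8, 7->7, 2->2, 10->10, 6->6, 1->1, 9->9, 12->12, 4->4
Step 2: d_i = R_x(i) - R_y(i); compute d_i^2.
  (11-11)^2=0, (3-3)^2=0, (5-5)^2=0, (8-8)^2=0, (7-7)^2=0, (2-2)^2=0, (6-10)^2=16, (9-6)^2=9, (1-1)^2=0, (10-9)^2=1, (12-12)^2=0, (4-4)^2=0
sum(d^2) = 26.
Step 3: rho = 1 - 6*26 / (12*(12^2 - 1)) = 1 - 156/1716 = 0.909091.
Step 4: Under H0, t = rho * sqrt((n-2)/(1-rho^2)) = 6.9007 ~ t(10).
Step 5: Two-sided p-value from the t-distribution with 10 df = 0.000042.
Step 6: alpha = 0.1. reject H0.

rho = 0.9091, p = 0.000042, reject H0 at alpha = 0.1.


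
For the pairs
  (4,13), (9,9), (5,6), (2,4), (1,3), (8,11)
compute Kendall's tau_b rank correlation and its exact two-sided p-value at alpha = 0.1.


Step 1: Enumerate the 15 unordered pairs (i,j) with i<j and classify each by sign(x_j-x_i) * sign(y_j-y_i).
  (1,2):dx=+5,dy=-4->D; (1,3):dx=+1,dy=-7->D; (1,4):dx=-2,dy=-9->C; (1,5):dx=-3,dy=-10->C
  (1,6):dx=+4,dy=-2->D; (2,3):dx=-4,dy=-3->C; (2,4):dx=-7,dy=-5->C; (2,5):dx=-8,dy=-6->C
  (2,6):dx=-1,dy=+2->D; (3,4):dx=-3,dy=-2->C; (3,5):dx=-4,dy=-3->C; (3,6):dx=+3,dy=+5->C
  (4,5):dx=-1,dy=-1->C; (4,6):dx=+6,dy=+7->C; (5,6):dx=+7,dy=+8->C
Step 2: C = 11, D = 4, total pairs = 15.
Step 3: tau = (C - D)/(n(n-1)/2) = (11 - 4)/15 = 0.466667.
Step 4: Exact two-sided p-value (enumerate n! = 720 permutations of y under H0): p = 0.272222.
Step 5: alpha = 0.1. fail to reject H0.

tau_b = 0.4667 (C=11, D=4), p = 0.272222, fail to reject H0.


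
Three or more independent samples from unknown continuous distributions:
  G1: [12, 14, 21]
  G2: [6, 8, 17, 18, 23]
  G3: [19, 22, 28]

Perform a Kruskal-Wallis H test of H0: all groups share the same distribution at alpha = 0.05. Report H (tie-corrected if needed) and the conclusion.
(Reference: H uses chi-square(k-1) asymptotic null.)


Step 1: Combine all N = 11 observations and assign midranks.
sorted (value, group, rank): (6,G2,1), (8,G2,2), (12,G1,3), (14,G1,4), (17,G2,5), (18,G2,6), (19,G3,7), (21,G1,8), (22,G3,9), (23,G2,10), (28,G3,11)
Step 2: Sum ranks within each group.
R_1 = 15 (n_1 = 3)
R_2 = 24 (n_2 = 5)
R_3 = 27 (n_3 = 3)
Step 3: H = 12/(N(N+1)) * sum(R_i^2/n_i) - 3(N+1)
     = 12/(11*12) * (15^2/3 + 24^2/5 + 27^2/3) - 3*12
     = 0.090909 * 433.2 - 36
     = 3.381818.
Step 4: No ties, so H is used without correction.
Step 5: Under H0, H ~ chi^2(2); p-value = 0.184352.
Step 6: alpha = 0.05. fail to reject H0.

H = 3.3818, df = 2, p = 0.184352, fail to reject H0.


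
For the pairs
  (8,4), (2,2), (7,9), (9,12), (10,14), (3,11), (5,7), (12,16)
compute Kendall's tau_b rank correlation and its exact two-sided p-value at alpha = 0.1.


Step 1: Enumerate the 28 unordered pairs (i,j) with i<j and classify each by sign(x_j-x_i) * sign(y_j-y_i).
  (1,2):dx=-6,dy=-2->C; (1,3):dx=-1,dy=+5->D; (1,4):dx=+1,dy=+8->C; (1,5):dx=+2,dy=+10->C
  (1,6):dx=-5,dy=+7->D; (1,7):dx=-3,dy=+3->D; (1,8):dx=+4,dy=+12->C; (2,3):dx=+5,dy=+7->C
  (2,4):dx=+7,dy=+10->C; (2,5):dx=+8,dy=+12->C; (2,6):dx=+1,dy=+9->C; (2,7):dx=+3,dy=+5->C
  (2,8):dx=+10,dy=+14->C; (3,4):dx=+2,dy=+3->C; (3,5):dx=+3,dy=+5->C; (3,6):dx=-4,dy=+2->D
  (3,7):dx=-2,dy=-2->C; (3,8):dx=+5,dy=+7->C; (4,5):dx=+1,dy=+2->C; (4,6):dx=-6,dy=-1->C
  (4,7):dx=-4,dy=-5->C; (4,8):dx=+3,dy=+4->C; (5,6):dx=-7,dy=-3->C; (5,7):dx=-5,dy=-7->C
  (5,8):dx=+2,dy=+2->C; (6,7):dx=+2,dy=-4->D; (6,8):dx=+9,dy=+5->C; (7,8):dx=+7,dy=+9->C
Step 2: C = 23, D = 5, total pairs = 28.
Step 3: tau = (C - D)/(n(n-1)/2) = (23 - 5)/28 = 0.642857.
Step 4: Exact two-sided p-value (enumerate n! = 40320 permutations of y under H0): p = 0.031151.
Step 5: alpha = 0.1. reject H0.

tau_b = 0.6429 (C=23, D=5), p = 0.031151, reject H0.


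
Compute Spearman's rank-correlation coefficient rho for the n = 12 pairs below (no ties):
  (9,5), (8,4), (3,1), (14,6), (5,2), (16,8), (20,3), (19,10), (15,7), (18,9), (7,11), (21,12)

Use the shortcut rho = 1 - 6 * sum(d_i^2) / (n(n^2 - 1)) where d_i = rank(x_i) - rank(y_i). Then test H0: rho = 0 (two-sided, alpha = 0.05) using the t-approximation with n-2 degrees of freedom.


Step 1: Rank x and y separately (midranks; no ties here).
rank(x): 9->5, 8->4, 3->1, 14->6, 5->2, 16->8, 20->11, 19->10, 15->7, 18->9, 7->3, 21->12
rank(y): 5->5, 4->4, 1->1, 6->6, 2->2, 8->8, 3->3, 10->10, 7->7, 9->9, 11->11, 12->12
Step 2: d_i = R_x(i) - R_y(i); compute d_i^2.
  (5-5)^2=0, (4-4)^2=0, (1-1)^2=0, (6-6)^2=0, (2-2)^2=0, (8-8)^2=0, (11-3)^2=64, (10-10)^2=0, (7-7)^2=0, (9-9)^2=0, (3-11)^2=64, (12-12)^2=0
sum(d^2) = 128.
Step 3: rho = 1 - 6*128 / (12*(12^2 - 1)) = 1 - 768/1716 = 0.552448.
Step 4: Under H0, t = rho * sqrt((n-2)/(1-rho^2)) = 2.0959 ~ t(10).
Step 5: Two-sided p-value from the t-distribution with 10 df = 0.062511.
Step 6: alpha = 0.05. fail to reject H0.

rho = 0.5524, p = 0.062511, fail to reject H0 at alpha = 0.05.


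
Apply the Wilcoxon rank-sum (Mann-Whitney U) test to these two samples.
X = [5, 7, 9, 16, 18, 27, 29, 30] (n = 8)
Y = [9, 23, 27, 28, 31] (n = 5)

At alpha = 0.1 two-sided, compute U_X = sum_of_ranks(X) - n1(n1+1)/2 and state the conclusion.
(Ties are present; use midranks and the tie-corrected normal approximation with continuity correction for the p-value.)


Step 1: Combine and sort all 13 observations; assign midranks.
sorted (value, group): (5,X), (7,X), (9,X), (9,Y), (16,X), (18,X), (23,Y), (27,X), (27,Y), (28,Y), (29,X), (30,X), (31,Y)
ranks: 5->1, 7->2, 9->3.5, 9->3.5, 16->5, 18->6, 23->7, 27->8.5, 27->8.5, 28->10, 29->11, 30->12, 31->13
Step 2: Rank sum for X: R1 = 1 + 2 + 3.5 + 5 + 6 + 8.5 + 11 + 12 = 49.
Step 3: U_X = R1 - n1(n1+1)/2 = 49 - 8*9/2 = 49 - 36 = 13.
       U_Y = n1*n2 - U_X = 40 - 13 = 27.
Step 4: Ties are present, so use the tie-corrected normal approximation (with continuity correction) for the p-value.
Step 5: p-value = 0.340019; compare to alpha = 0.1. fail to reject H0.

U_X = 13, p = 0.340019, fail to reject H0 at alpha = 0.1.


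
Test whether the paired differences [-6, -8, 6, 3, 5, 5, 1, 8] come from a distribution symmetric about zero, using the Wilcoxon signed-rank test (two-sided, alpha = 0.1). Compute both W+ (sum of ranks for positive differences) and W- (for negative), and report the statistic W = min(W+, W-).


Step 1: Drop any zero differences (none here) and take |d_i|.
|d| = [6, 8, 6, 3, 5, 5, 1, 8]
Step 2: Midrank |d_i| (ties get averaged ranks).
ranks: |6|->5.5, |8|->7.5, |6|->5.5, |3|->2, |5|->3.5, |5|->3.5, |1|->1, |8|->7.5
Step 3: Attach original signs; sum ranks with positive sign and with negative sign.
W+ = 5.5 + 2 + 3.5 + 3.5 + 1 + 7.5 = 23
W- = 5.5 + 7.5 = 13
(Check: W+ + W- = 36 should equal n(n+1)/2 = 36.)
Step 4: Test statistic W = min(W+, W-) = 13.
Step 5: Ties in |d|, so use the tie-corrected normal approximation.
        E[W] = n(n+1)/4 = 8*9/4 = 18.
        Tie groups: |d|=5 (t=2), |d|=6 (t=2), |d|=8 (t=2); sum(t^3 - t) = 18.
        Var[W] = n(n+1)(2n+1)/24 - sum(t^3-t)/48 = 1224/24 - 18/48 = 50.625.
        z = (W - E[W]) / sqrt(Var[W]) = (13 - 18) / 7.1151 = -0.7027.
        Two-sided p = 2*Phi(z) = 0.482225.
Step 6: alpha = 0.1. fail to reject H0.

W+ = 23, W- = 13, W = min = 13, p = 0.482225, fail to reject H0.


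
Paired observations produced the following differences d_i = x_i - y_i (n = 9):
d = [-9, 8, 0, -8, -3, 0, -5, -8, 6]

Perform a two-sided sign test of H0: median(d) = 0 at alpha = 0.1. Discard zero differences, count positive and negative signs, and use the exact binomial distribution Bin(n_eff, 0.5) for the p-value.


Step 1: Discard zero differences. Original n = 9; n_eff = number of nonzero differences = 7.
Nonzero differences (with sign): -9, +8, -8, -3, -5, -8, +6
Step 2: Count signs: positive = 2, negative = 5.
Step 3: Under H0: P(positive) = 0.5, so the number of positives S ~ Bin(7, 0.5).
Step 4: Two-sided exact p-value = sum of Bin(7,0.5) probabilities at or below the observed probability = 0.453125.
Step 5: alpha = 0.1. fail to reject H0.

n_eff = 7, pos = 2, neg = 5, p = 0.453125, fail to reject H0.


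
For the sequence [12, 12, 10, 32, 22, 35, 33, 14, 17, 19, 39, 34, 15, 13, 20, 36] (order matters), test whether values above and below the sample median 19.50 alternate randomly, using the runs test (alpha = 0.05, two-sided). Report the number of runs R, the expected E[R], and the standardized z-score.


Step 1: Compute median = 19.50; label A = above, B = below.
Labels in order: BBBAAAABBBAABBAA  (n_A = 8, n_B = 8)
Step 2: Count runs R = 6.
Step 3: Under H0 (random ordering), E[R] = 2*n_A*n_B/(n_A+n_B) + 1 = 2*8*8/16 + 1 = 9.0000.
        Var[R] = 2*n_A*n_B*(2*n_A*n_B - n_A - n_B) / ((n_A+n_B)^2 * (n_A+n_B-1)) = 14336/3840 = 3.7333.
        SD[R] = 1.9322.
Step 4: Continuity-corrected z = (R + 0.5 - E[R]) / SD[R] = (6 + 0.5 - 9.0000) / 1.9322 = -1.2939.
Step 5: Two-sided p-value via normal approximation = 2*(1 - Phi(|z|)) = 0.195709.
Step 6: alpha = 0.05. fail to reject H0.

R = 6, z = -1.2939, p = 0.195709, fail to reject H0.


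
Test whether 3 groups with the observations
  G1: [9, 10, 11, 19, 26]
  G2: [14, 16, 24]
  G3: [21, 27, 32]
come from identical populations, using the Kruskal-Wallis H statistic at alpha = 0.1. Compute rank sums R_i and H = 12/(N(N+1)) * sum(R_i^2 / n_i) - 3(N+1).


Step 1: Combine all N = 11 observations and assign midranks.
sorted (value, group, rank): (9,G1,1), (10,G1,2), (11,G1,3), (14,G2,4), (16,G2,5), (19,G1,6), (21,G3,7), (24,G2,8), (26,G1,9), (27,G3,10), (32,G3,11)
Step 2: Sum ranks within each group.
R_1 = 21 (n_1 = 5)
R_2 = 17 (n_2 = 3)
R_3 = 28 (n_3 = 3)
Step 3: H = 12/(N(N+1)) * sum(R_i^2/n_i) - 3(N+1)
     = 12/(11*12) * (21^2/5 + 17^2/3 + 28^2/3) - 3*12
     = 0.090909 * 445.867 - 36
     = 4.533333.
Step 4: No ties, so H is used without correction.
Step 5: Under H0, H ~ chi^2(2); p-value = 0.103657.
Step 6: alpha = 0.1. fail to reject H0.

H = 4.5333, df = 2, p = 0.103657, fail to reject H0.
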